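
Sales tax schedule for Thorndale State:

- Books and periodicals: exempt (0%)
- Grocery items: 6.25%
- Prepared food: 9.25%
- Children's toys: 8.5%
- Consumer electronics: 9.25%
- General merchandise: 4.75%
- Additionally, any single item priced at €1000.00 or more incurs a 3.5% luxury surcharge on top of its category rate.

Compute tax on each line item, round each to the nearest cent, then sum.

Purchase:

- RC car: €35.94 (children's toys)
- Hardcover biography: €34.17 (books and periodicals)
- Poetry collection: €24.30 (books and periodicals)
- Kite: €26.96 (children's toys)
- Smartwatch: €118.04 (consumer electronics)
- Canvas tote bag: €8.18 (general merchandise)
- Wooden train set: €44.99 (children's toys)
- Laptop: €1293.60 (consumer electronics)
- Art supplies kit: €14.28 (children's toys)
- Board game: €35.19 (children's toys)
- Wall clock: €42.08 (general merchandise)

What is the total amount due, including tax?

RC car €35.94: children's toys → 8.5% → €3.05
Hardcover biography €34.17: books and periodicals → 0% → €0.00
Poetry collection €24.30: books and periodicals → 0% → €0.00
Kite €26.96: children's toys → 8.5% → €2.29
Smartwatch €118.04: consumer electronics → 9.25% → €10.92
Canvas tote bag €8.18: general merchandise → 4.75% → €0.39
Wooden train set €44.99: children's toys → 8.5% → €3.82
Laptop €1293.60: consumer electronics → 9.25% + 3.5% surcharge = 12.75% → €164.93
Art supplies kit €14.28: children's toys → 8.5% → €1.21
Board game €35.19: children's toys → 8.5% → €2.99
Wall clock €42.08: general merchandise → 4.75% → €2.00
Subtotal = €1677.73; tax = €191.60; total due = €1869.33

€1869.33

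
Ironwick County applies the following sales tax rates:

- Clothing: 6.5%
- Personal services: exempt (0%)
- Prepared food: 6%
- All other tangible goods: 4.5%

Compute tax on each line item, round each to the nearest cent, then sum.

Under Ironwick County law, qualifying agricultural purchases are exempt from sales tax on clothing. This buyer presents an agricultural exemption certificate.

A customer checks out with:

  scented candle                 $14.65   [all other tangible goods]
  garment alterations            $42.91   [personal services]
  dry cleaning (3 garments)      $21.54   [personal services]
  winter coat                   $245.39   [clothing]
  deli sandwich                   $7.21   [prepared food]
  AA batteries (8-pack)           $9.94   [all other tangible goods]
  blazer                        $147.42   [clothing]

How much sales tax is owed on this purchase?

Scented candle $14.65: all other tangible goods → 4.5% → $0.66
Garment alterations $42.91: personal services → 0% → $0.00
Dry cleaning (3 garments) $21.54: personal services → 0% → $0.00
Winter coat $245.39: clothing, buyer-exempt → 0% → $0.00
Deli sandwich $7.21: prepared food → 6% → $0.43
AA batteries (8-pack) $9.94: all other tangible goods → 4.5% → $0.45
Blazer $147.42: clothing, buyer-exempt → 0% → $0.00
Total tax = $0.66 + $0.43 + $0.45 = $1.54

$1.54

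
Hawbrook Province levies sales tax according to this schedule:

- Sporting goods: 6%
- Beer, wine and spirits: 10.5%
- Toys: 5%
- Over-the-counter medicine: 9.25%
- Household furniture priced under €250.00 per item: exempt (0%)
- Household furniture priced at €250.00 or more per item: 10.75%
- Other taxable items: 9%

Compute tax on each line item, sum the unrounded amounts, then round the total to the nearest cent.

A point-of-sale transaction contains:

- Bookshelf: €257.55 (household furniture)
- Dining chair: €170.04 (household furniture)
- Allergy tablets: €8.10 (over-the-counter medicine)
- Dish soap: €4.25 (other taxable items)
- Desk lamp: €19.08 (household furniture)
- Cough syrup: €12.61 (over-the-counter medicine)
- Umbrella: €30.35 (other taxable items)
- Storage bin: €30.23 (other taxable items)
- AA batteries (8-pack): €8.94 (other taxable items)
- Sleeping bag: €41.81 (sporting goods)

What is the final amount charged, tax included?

€621.71

Bookshelf €257.55: household furniture, €250.00 or more → 10.75% → €27.686625
Dining chair €170.04: household furniture, under €250.00 → 0% → €0.00
Allergy tablets €8.10: over-the-counter medicine → 9.25% → €0.74925
Dish soap €4.25: other taxable items → 9% → €0.3825
Desk lamp €19.08: household furniture, under €250.00 → 0% → €0.00
Cough syrup €12.61: over-the-counter medicine → 9.25% → €1.166425
Umbrella €30.35: other taxable items → 9% → €2.7315
Storage bin €30.23: other taxable items → 9% → €2.7207
AA batteries (8-pack) €8.94: other taxable items → 9% → €0.8046
Sleeping bag €41.81: sporting goods → 6% → €2.5086
Subtotal = €582.96; unrounded tax = €38.7502 → €38.75; total due = €621.71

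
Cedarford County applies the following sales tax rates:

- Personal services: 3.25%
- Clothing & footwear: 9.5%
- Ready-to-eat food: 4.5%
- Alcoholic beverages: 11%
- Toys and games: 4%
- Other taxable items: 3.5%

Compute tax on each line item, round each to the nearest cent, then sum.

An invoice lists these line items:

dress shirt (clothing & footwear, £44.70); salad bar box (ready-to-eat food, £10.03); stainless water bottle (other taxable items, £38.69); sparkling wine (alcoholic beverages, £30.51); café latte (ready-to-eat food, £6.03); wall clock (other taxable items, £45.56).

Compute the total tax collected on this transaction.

Dress shirt £44.70: clothing & footwear → 9.5% → £4.25
Salad bar box £10.03: ready-to-eat food → 4.5% → £0.45
Stainless water bottle £38.69: other taxable items → 3.5% → £1.35
Sparkling wine £30.51: alcoholic beverages → 11% → £3.36
Café latte £6.03: ready-to-eat food → 4.5% → £0.27
Wall clock £45.56: other taxable items → 3.5% → £1.59
Total tax = £4.25 + £0.45 + £1.35 + £3.36 + £0.27 + £1.59 = £11.27

£11.27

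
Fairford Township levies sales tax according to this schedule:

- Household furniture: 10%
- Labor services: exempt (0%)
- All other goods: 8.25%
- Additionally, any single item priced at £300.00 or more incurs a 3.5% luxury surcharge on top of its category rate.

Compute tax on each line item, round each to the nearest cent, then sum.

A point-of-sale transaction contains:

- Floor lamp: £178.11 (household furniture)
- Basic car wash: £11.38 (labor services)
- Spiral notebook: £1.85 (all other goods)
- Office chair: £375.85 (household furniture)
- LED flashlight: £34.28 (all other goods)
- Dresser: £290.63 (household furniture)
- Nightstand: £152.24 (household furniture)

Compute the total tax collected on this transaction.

£115.81

Floor lamp £178.11: household furniture → 10% → £17.81
Basic car wash £11.38: labor services → 0% → £0.00
Spiral notebook £1.85: all other goods → 8.25% → £0.15
Office chair £375.85: household furniture → 10% + 3.5% surcharge = 13.5% → £50.74
LED flashlight £34.28: all other goods → 8.25% → £2.83
Dresser £290.63: household furniture → 10% → £29.06
Nightstand £152.24: household furniture → 10% → £15.22
Total tax = £17.81 + £0.15 + £50.74 + £2.83 + £29.06 + £15.22 = £115.81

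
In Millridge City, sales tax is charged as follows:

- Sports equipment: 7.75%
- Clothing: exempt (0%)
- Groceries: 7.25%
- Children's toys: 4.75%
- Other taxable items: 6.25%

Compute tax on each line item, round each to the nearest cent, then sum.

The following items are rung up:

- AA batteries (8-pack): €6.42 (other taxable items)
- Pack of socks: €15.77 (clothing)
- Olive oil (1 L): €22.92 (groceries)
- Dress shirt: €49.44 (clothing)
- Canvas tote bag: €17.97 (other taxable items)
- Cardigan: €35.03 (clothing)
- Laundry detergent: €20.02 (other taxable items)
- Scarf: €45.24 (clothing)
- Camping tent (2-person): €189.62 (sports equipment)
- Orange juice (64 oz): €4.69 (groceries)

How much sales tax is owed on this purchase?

AA batteries (8-pack) €6.42: other taxable items → 6.25% → €0.40
Pack of socks €15.77: clothing → 0% → €0.00
Olive oil (1 L) €22.92: groceries → 7.25% → €1.66
Dress shirt €49.44: clothing → 0% → €0.00
Canvas tote bag €17.97: other taxable items → 6.25% → €1.12
Cardigan €35.03: clothing → 0% → €0.00
Laundry detergent €20.02: other taxable items → 6.25% → €1.25
Scarf €45.24: clothing → 0% → €0.00
Camping tent (2-person) €189.62: sports equipment → 7.75% → €14.70
Orange juice (64 oz) €4.69: groceries → 7.25% → €0.34
Total tax = €0.40 + €1.66 + €1.12 + €1.25 + €14.70 + €0.34 = €19.47

€19.47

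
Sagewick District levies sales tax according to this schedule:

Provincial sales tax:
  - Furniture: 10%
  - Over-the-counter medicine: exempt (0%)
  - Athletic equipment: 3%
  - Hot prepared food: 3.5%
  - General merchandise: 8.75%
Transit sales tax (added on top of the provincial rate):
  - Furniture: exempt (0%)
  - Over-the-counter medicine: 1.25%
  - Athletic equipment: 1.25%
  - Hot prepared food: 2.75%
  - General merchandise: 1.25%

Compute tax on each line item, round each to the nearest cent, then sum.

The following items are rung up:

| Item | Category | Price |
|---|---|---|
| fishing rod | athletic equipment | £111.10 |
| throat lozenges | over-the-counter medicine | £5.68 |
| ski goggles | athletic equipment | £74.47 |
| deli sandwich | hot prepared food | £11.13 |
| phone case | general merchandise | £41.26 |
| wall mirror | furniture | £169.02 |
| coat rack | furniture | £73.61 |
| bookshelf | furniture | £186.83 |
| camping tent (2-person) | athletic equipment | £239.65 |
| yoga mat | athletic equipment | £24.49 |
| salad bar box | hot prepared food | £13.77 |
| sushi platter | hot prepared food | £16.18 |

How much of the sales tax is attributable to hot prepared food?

£2.57

Deli sandwich £11.13: hot prepared food → 3.5% + 2.75% transit = 6.25% → £0.70
Salad bar box £13.77: hot prepared food → 3.5% + 2.75% transit = 6.25% → £0.86
Sushi platter £16.18: hot prepared food → 3.5% + 2.75% transit = 6.25% → £1.01
Tax on hot prepared food = £0.70 + £0.86 + £1.01 = £2.57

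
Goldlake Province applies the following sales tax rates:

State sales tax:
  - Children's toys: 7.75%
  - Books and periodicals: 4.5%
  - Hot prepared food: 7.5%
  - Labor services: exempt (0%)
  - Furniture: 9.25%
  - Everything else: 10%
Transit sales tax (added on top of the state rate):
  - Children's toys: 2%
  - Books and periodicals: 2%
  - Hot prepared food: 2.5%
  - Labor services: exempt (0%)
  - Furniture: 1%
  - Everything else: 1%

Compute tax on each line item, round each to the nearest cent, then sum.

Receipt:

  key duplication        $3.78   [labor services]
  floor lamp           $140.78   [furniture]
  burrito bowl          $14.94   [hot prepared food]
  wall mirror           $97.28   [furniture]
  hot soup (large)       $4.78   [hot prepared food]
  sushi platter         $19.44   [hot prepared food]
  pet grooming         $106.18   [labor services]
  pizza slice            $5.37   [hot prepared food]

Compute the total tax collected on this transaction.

Key duplication $3.78: labor services → 0% + 0% transit = 0% → $0.00
Floor lamp $140.78: furniture → 9.25% + 1% transit = 10.25% → $14.43
Burrito bowl $14.94: hot prepared food → 7.5% + 2.5% transit = 10% → $1.49
Wall mirror $97.28: furniture → 9.25% + 1% transit = 10.25% → $9.97
Hot soup (large) $4.78: hot prepared food → 7.5% + 2.5% transit = 10% → $0.48
Sushi platter $19.44: hot prepared food → 7.5% + 2.5% transit = 10% → $1.94
Pet grooming $106.18: labor services → 0% + 0% transit = 0% → $0.00
Pizza slice $5.37: hot prepared food → 7.5% + 2.5% transit = 10% → $0.54
Total tax = $14.43 + $1.49 + $9.97 + $0.48 + $1.94 + $0.54 = $28.85

$28.85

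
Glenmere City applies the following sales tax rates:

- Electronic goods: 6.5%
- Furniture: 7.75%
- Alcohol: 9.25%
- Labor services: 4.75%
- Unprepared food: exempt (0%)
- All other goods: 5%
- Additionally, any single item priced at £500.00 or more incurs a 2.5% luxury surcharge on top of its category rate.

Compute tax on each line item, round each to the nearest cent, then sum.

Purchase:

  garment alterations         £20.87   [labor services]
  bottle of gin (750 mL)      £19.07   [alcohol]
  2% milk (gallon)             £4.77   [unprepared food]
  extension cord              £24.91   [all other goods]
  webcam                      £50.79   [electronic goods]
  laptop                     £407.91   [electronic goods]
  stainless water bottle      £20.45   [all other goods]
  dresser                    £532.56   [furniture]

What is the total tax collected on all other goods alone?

Extension cord £24.91: all other goods → 5% → £1.25
Stainless water bottle £20.45: all other goods → 5% → £1.02
Tax on all other goods = £1.25 + £1.02 = £2.27

£2.27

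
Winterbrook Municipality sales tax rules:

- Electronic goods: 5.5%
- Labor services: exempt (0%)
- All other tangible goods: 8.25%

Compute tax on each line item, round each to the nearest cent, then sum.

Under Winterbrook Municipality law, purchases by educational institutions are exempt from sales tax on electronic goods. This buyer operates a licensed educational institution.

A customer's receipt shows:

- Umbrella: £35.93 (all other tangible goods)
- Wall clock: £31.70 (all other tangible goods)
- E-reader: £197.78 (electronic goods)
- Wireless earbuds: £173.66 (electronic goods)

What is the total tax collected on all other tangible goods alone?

Umbrella £35.93: all other tangible goods → 8.25% → £2.96
Wall clock £31.70: all other tangible goods → 8.25% → £2.62
Tax on all other tangible goods = £2.96 + £2.62 = £5.58

£5.58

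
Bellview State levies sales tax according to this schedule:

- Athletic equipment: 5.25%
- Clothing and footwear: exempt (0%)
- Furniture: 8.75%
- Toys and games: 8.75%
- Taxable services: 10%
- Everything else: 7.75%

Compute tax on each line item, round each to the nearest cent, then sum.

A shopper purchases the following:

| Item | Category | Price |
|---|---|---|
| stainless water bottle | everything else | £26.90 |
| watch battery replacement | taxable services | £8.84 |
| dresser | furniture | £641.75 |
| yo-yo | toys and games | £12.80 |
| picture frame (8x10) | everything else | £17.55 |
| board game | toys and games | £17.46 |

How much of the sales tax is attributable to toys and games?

Yo-yo £12.80: toys and games → 8.75% → £1.12
Board game £17.46: toys and games → 8.75% → £1.53
Tax on toys and games = £1.12 + £1.53 = £2.65

£2.65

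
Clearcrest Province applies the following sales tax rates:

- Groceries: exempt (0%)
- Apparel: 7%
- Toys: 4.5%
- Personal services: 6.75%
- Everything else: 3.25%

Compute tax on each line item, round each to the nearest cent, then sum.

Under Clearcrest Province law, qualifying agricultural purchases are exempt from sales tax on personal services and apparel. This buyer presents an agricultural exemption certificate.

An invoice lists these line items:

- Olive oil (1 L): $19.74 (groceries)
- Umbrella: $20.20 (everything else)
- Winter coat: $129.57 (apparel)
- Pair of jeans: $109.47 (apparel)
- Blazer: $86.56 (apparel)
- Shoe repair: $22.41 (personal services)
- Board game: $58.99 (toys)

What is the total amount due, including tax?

Olive oil (1 L) $19.74: groceries → 0% → $0.00
Umbrella $20.20: everything else → 3.25% → $0.66
Winter coat $129.57: apparel, buyer-exempt → 0% → $0.00
Pair of jeans $109.47: apparel, buyer-exempt → 0% → $0.00
Blazer $86.56: apparel, buyer-exempt → 0% → $0.00
Shoe repair $22.41: personal services, buyer-exempt → 0% → $0.00
Board game $58.99: toys → 4.5% → $2.65
Subtotal = $446.94; tax = $3.31; total due = $450.25

$450.25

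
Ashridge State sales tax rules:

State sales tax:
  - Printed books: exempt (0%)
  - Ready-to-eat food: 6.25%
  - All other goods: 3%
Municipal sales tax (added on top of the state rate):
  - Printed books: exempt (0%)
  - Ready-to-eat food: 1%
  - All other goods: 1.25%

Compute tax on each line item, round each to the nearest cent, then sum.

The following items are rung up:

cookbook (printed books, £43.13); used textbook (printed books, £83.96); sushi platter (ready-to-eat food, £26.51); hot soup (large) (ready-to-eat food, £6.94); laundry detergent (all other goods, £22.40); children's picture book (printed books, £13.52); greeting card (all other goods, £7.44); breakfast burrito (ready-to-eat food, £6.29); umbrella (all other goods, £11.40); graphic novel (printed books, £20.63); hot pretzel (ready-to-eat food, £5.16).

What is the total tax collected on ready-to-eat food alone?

Sushi platter £26.51: ready-to-eat food → 6.25% + 1% municipal = 7.25% → £1.92
Hot soup (large) £6.94: ready-to-eat food → 6.25% + 1% municipal = 7.25% → £0.50
Breakfast burrito £6.29: ready-to-eat food → 6.25% + 1% municipal = 7.25% → £0.46
Hot pretzel £5.16: ready-to-eat food → 6.25% + 1% municipal = 7.25% → £0.37
Tax on ready-to-eat food = £1.92 + £0.50 + £0.46 + £0.37 = £3.25

£3.25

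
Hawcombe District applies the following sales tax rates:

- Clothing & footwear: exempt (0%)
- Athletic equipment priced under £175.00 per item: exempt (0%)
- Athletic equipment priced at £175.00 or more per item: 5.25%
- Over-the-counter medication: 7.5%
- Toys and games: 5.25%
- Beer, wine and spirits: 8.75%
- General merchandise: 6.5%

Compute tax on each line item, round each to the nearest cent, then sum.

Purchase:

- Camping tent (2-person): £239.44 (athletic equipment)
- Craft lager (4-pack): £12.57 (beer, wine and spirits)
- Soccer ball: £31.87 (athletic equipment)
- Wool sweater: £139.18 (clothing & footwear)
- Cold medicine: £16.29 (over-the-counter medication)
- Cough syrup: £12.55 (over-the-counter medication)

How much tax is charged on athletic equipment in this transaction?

Camping tent (2-person) £239.44: athletic equipment, £175.00 or more → 5.25% → £12.57
Soccer ball £31.87: athletic equipment, under £175.00 → 0% → £0.00
Tax on athletic equipment = £12.57 + £0.00 = £12.57

£12.57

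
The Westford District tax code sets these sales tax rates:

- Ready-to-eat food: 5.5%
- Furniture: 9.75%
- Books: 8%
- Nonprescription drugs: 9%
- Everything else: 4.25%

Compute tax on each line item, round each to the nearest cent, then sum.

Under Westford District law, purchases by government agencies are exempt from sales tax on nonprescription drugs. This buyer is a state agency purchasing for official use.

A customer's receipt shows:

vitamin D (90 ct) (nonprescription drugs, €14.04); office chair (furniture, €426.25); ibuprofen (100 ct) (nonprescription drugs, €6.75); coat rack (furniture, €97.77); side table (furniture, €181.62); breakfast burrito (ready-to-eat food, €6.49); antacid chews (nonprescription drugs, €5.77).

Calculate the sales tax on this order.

Vitamin D (90 ct) €14.04: nonprescription drugs, buyer-exempt → 0% → €0.00
Office chair €426.25: furniture → 9.75% → €41.56
Ibuprofen (100 ct) €6.75: nonprescription drugs, buyer-exempt → 0% → €0.00
Coat rack €97.77: furniture → 9.75% → €9.53
Side table €181.62: furniture → 9.75% → €17.71
Breakfast burrito €6.49: ready-to-eat food → 5.5% → €0.36
Antacid chews €5.77: nonprescription drugs, buyer-exempt → 0% → €0.00
Total tax = €41.56 + €9.53 + €17.71 + €0.36 = €69.16

€69.16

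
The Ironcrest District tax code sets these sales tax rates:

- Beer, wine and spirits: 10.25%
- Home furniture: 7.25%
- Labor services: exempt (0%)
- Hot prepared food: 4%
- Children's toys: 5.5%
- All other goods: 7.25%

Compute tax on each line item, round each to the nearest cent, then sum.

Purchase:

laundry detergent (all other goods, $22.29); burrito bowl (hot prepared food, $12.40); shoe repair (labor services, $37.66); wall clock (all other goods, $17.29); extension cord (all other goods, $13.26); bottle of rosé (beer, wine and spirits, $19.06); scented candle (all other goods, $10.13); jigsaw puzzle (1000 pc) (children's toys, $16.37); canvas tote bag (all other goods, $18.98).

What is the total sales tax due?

Laundry detergent $22.29: all other goods → 7.25% → $1.62
Burrito bowl $12.40: hot prepared food → 4% → $0.50
Shoe repair $37.66: labor services → 0% → $0.00
Wall clock $17.29: all other goods → 7.25% → $1.25
Extension cord $13.26: all other goods → 7.25% → $0.96
Bottle of rosé $19.06: beer, wine and spirits → 10.25% → $1.95
Scented candle $10.13: all other goods → 7.25% → $0.73
Jigsaw puzzle (1000 pc) $16.37: children's toys → 5.5% → $0.90
Canvas tote bag $18.98: all other goods → 7.25% → $1.38
Total tax = $1.62 + $0.50 + $1.25 + $0.96 + $1.95 + $0.73 + $0.90 + $1.38 = $9.29

$9.29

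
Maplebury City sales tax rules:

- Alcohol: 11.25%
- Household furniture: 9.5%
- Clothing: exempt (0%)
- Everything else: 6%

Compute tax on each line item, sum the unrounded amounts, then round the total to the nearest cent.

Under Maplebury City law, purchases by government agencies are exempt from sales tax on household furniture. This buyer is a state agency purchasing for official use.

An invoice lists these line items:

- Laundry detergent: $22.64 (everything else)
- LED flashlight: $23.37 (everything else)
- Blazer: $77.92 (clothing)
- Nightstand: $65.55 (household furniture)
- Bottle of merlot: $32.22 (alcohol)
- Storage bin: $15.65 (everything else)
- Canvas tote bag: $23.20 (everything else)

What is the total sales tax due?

$8.72

Laundry detergent $22.64: everything else → 6% → $1.3584
LED flashlight $23.37: everything else → 6% → $1.4022
Blazer $77.92: clothing → 0% → $0.00
Nightstand $65.55: household furniture, buyer-exempt → 0% → $0.00
Bottle of merlot $32.22: alcohol → 11.25% → $3.62475
Storage bin $15.65: everything else → 6% → $0.939
Canvas tote bag $23.20: everything else → 6% → $1.392
Unrounded tax sum = $8.71635 → $8.72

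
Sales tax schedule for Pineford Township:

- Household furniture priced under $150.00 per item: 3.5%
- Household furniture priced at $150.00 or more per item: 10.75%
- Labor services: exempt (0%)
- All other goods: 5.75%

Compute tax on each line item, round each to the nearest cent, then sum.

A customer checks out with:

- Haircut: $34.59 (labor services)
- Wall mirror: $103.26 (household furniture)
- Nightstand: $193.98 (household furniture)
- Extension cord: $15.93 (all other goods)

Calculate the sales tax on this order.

Haircut $34.59: labor services → 0% → $0.00
Wall mirror $103.26: household furniture, under $150.00 → 3.5% → $3.61
Nightstand $193.98: household furniture, $150.00 or more → 10.75% → $20.85
Extension cord $15.93: all other goods → 5.75% → $0.92
Total tax = $3.61 + $20.85 + $0.92 = $25.38

$25.38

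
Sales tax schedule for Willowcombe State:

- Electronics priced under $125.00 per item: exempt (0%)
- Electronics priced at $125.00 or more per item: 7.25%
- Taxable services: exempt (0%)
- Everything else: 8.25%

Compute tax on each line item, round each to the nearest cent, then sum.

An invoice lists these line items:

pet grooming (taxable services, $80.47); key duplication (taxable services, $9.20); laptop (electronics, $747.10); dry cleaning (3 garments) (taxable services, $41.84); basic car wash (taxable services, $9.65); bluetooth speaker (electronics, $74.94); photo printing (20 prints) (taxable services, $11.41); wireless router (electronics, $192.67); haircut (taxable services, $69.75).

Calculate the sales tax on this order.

$68.13

Pet grooming $80.47: taxable services → 0% → $0.00
Key duplication $9.20: taxable services → 0% → $0.00
Laptop $747.10: electronics, $125.00 or more → 7.25% → $54.16
Dry cleaning (3 garments) $41.84: taxable services → 0% → $0.00
Basic car wash $9.65: taxable services → 0% → $0.00
Bluetooth speaker $74.94: electronics, under $125.00 → 0% → $0.00
Photo printing (20 prints) $11.41: taxable services → 0% → $0.00
Wireless router $192.67: electronics, $125.00 or more → 7.25% → $13.97
Haircut $69.75: taxable services → 0% → $0.00
Total tax = $54.16 + $13.97 = $68.13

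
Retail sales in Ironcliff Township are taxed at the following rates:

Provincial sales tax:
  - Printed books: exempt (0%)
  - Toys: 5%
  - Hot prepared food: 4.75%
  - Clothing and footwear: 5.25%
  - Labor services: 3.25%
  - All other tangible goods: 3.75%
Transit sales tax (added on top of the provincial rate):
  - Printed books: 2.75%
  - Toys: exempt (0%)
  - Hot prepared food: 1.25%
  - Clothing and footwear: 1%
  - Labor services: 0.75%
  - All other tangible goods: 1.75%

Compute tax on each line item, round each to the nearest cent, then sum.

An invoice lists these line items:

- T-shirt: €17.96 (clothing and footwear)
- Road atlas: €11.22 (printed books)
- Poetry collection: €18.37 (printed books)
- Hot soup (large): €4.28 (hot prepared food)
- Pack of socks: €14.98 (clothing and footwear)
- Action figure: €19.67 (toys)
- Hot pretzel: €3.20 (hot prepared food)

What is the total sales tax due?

€4.31

T-shirt €17.96: clothing and footwear → 5.25% + 1% transit = 6.25% → €1.12
Road atlas €11.22: printed books → 0% + 2.75% transit = 2.75% → €0.31
Poetry collection €18.37: printed books → 0% + 2.75% transit = 2.75% → €0.51
Hot soup (large) €4.28: hot prepared food → 4.75% + 1.25% transit = 6% → €0.26
Pack of socks €14.98: clothing and footwear → 5.25% + 1% transit = 6.25% → €0.94
Action figure €19.67: toys → 5% + 0% transit = 5% → €0.98
Hot pretzel €3.20: hot prepared food → 4.75% + 1.25% transit = 6% → €0.19
Total tax = €1.12 + €0.31 + €0.51 + €0.26 + €0.94 + €0.98 + €0.19 = €4.31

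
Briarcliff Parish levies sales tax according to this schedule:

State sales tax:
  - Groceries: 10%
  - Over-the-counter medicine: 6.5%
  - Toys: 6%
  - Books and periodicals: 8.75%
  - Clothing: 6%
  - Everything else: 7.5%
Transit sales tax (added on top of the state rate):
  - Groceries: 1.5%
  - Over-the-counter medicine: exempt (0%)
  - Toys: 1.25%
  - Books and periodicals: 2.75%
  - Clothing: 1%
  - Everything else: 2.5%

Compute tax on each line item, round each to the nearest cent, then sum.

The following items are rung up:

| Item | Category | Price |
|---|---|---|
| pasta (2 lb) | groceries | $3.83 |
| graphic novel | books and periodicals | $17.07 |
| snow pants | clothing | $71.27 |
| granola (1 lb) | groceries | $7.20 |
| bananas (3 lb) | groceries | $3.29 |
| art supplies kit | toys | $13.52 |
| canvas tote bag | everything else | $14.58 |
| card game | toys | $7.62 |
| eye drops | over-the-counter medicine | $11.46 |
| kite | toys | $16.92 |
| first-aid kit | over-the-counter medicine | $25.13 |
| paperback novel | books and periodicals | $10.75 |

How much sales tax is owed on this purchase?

$16.43

Pasta (2 lb) $3.83: groceries → 10% + 1.5% transit = 11.5% → $0.44
Graphic novel $17.07: books and periodicals → 8.75% + 2.75% transit = 11.5% → $1.96
Snow pants $71.27: clothing → 6% + 1% transit = 7% → $4.99
Granola (1 lb) $7.20: groceries → 10% + 1.5% transit = 11.5% → $0.83
Bananas (3 lb) $3.29: groceries → 10% + 1.5% transit = 11.5% → $0.38
Art supplies kit $13.52: toys → 6% + 1.25% transit = 7.25% → $0.98
Canvas tote bag $14.58: everything else → 7.5% + 2.5% transit = 10% → $1.46
Card game $7.62: toys → 6% + 1.25% transit = 7.25% → $0.55
Eye drops $11.46: over-the-counter medicine → 6.5% + 0% transit = 6.5% → $0.74
Kite $16.92: toys → 6% + 1.25% transit = 7.25% → $1.23
First-aid kit $25.13: over-the-counter medicine → 6.5% + 0% transit = 6.5% → $1.63
Paperback novel $10.75: books and periodicals → 8.75% + 2.75% transit = 11.5% → $1.24
Total tax = $0.44 + $1.96 + $4.99 + $0.83 + $0.38 + $0.98 + $1.46 + $0.55 + $0.74 + $1.23 + $1.63 + $1.24 = $16.43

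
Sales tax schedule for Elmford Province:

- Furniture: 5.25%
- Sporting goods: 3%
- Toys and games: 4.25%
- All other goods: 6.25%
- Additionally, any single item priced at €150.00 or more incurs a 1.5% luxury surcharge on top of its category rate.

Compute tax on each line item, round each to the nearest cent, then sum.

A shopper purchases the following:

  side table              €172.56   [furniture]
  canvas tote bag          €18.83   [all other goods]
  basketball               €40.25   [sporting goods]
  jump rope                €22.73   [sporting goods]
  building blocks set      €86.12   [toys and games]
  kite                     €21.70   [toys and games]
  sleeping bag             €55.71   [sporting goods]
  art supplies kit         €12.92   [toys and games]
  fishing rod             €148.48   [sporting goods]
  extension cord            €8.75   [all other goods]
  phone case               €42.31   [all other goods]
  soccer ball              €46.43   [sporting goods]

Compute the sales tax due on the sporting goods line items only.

€9.40

Basketball €40.25: sporting goods → 3% → €1.21
Jump rope €22.73: sporting goods → 3% → €0.68
Sleeping bag €55.71: sporting goods → 3% → €1.67
Fishing rod €148.48: sporting goods → 3% → €4.45
Soccer ball €46.43: sporting goods → 3% → €1.39
Tax on sporting goods = €1.21 + €0.68 + €1.67 + €4.45 + €1.39 = €9.40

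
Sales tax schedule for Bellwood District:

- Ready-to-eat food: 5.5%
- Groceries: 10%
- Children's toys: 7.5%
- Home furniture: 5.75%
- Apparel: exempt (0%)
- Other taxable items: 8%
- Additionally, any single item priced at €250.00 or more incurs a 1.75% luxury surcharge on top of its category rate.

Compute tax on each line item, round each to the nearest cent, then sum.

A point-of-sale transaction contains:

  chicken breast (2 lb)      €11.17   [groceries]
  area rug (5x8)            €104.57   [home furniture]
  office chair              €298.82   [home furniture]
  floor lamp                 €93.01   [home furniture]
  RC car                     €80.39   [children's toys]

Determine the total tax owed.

€40.92

Chicken breast (2 lb) €11.17: groceries → 10% → €1.12
Area rug (5x8) €104.57: home furniture → 5.75% → €6.01
Office chair €298.82: home furniture → 5.75% + 1.75% surcharge = 7.5% → €22.41
Floor lamp €93.01: home furniture → 5.75% → €5.35
RC car €80.39: children's toys → 7.5% → €6.03
Total tax = €1.12 + €6.01 + €22.41 + €5.35 + €6.03 = €40.92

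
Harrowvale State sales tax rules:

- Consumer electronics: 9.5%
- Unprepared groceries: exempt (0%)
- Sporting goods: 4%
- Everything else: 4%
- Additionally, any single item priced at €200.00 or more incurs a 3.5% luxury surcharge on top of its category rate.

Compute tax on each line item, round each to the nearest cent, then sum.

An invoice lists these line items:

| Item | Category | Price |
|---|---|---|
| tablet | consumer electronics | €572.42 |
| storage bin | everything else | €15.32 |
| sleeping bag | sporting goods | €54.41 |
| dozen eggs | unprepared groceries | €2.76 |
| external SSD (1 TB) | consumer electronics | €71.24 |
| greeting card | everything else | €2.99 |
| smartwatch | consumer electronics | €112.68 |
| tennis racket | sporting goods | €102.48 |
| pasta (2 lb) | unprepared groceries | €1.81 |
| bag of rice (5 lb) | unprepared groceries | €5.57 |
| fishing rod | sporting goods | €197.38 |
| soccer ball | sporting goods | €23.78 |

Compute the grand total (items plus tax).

€1270.58

Tablet €572.42: consumer electronics → 9.5% + 3.5% surcharge = 13% → €74.41
Storage bin €15.32: everything else → 4% → €0.61
Sleeping bag €54.41: sporting goods → 4% → €2.18
Dozen eggs €2.76: unprepared groceries → 0% → €0.00
External SSD (1 TB) €71.24: consumer electronics → 9.5% → €6.77
Greeting card €2.99: everything else → 4% → €0.12
Smartwatch €112.68: consumer electronics → 9.5% → €10.70
Tennis racket €102.48: sporting goods → 4% → €4.10
Pasta (2 lb) €1.81: unprepared groceries → 0% → €0.00
Bag of rice (5 lb) €5.57: unprepared groceries → 0% → €0.00
Fishing rod €197.38: sporting goods → 4% → €7.90
Soccer ball €23.78: sporting goods → 4% → €0.95
Subtotal = €1162.84; tax = €107.74; total due = €1270.58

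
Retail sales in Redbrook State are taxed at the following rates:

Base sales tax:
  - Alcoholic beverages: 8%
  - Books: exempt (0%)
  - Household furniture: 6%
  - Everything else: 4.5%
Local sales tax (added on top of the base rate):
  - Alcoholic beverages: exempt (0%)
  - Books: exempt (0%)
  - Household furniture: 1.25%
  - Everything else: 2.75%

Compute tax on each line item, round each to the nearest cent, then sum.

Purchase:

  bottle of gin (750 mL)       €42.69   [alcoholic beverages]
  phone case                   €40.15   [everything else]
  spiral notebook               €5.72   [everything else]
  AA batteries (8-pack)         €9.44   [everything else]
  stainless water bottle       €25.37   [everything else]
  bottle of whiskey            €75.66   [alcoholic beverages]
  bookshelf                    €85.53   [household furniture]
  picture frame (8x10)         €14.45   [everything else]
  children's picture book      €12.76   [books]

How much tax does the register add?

€22.56

Bottle of gin (750 mL) €42.69: alcoholic beverages → 8% + 0% local = 8% → €3.42
Phone case €40.15: everything else → 4.5% + 2.75% local = 7.25% → €2.91
Spiral notebook €5.72: everything else → 4.5% + 2.75% local = 7.25% → €0.41
AA batteries (8-pack) €9.44: everything else → 4.5% + 2.75% local = 7.25% → €0.68
Stainless water bottle €25.37: everything else → 4.5% + 2.75% local = 7.25% → €1.84
Bottle of whiskey €75.66: alcoholic beverages → 8% + 0% local = 8% → €6.05
Bookshelf €85.53: household furniture → 6% + 1.25% local = 7.25% → €6.20
Picture frame (8x10) €14.45: everything else → 4.5% + 2.75% local = 7.25% → €1.05
Children's picture book €12.76: books → 0% + 0% local = 0% → €0.00
Total tax = €3.42 + €2.91 + €0.41 + €0.68 + €1.84 + €6.05 + €6.20 + €1.05 = €22.56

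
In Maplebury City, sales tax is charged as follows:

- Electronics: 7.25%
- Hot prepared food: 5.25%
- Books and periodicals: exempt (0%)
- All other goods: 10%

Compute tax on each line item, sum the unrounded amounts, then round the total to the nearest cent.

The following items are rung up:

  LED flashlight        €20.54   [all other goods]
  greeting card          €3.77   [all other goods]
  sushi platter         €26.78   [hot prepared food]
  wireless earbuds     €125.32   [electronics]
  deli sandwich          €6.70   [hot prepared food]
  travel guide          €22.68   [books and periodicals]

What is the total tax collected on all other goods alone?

LED flashlight €20.54: all other goods → 10% → €2.054
Greeting card €3.77: all other goods → 10% → €0.377
Tax on all other goods: unrounded sum = €2.431 → €2.43

€2.43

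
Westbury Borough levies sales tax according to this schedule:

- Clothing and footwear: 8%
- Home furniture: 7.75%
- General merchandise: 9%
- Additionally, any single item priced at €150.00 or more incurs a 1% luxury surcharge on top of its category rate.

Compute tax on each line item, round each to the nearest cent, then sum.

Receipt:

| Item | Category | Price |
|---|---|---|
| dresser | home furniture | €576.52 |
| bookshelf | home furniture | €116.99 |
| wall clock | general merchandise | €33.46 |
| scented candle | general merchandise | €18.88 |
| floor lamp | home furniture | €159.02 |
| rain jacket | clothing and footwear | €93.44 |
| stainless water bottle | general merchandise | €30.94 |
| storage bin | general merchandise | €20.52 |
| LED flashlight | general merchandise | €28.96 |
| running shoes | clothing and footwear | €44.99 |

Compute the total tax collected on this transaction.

Dresser €576.52: home furniture → 7.75% + 1% surcharge = 8.75% → €50.45
Bookshelf €116.99: home furniture → 7.75% → €9.07
Wall clock €33.46: general merchandise → 9% → €3.01
Scented candle €18.88: general merchandise → 9% → €1.70
Floor lamp €159.02: home furniture → 7.75% + 1% surcharge = 8.75% → €13.91
Rain jacket €93.44: clothing and footwear → 8% → €7.48
Stainless water bottle €30.94: general merchandise → 9% → €2.78
Storage bin €20.52: general merchandise → 9% → €1.85
LED flashlight €28.96: general merchandise → 9% → €2.61
Running shoes €44.99: clothing and footwear → 8% → €3.60
Total tax = €50.45 + €9.07 + €3.01 + €1.70 + €13.91 + €7.48 + €2.78 + €1.85 + €2.61 + €3.60 = €96.46

€96.46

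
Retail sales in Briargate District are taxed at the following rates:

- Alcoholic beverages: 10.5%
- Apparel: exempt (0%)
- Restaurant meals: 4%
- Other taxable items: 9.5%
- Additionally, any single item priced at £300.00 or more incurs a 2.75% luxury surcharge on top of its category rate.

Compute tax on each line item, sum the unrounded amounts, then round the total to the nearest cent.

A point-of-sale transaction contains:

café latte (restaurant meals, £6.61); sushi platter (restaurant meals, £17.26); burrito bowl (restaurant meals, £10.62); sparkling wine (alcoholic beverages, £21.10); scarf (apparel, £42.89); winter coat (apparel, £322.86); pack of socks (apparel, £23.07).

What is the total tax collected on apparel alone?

£8.88

Scarf £42.89: apparel → 0% → £0.00
Winter coat £322.86: apparel → 0% + 2.75% surcharge = 2.75% → £8.87865
Pack of socks £23.07: apparel → 0% → £0.00
Tax on apparel: unrounded sum = £8.87865 → £8.88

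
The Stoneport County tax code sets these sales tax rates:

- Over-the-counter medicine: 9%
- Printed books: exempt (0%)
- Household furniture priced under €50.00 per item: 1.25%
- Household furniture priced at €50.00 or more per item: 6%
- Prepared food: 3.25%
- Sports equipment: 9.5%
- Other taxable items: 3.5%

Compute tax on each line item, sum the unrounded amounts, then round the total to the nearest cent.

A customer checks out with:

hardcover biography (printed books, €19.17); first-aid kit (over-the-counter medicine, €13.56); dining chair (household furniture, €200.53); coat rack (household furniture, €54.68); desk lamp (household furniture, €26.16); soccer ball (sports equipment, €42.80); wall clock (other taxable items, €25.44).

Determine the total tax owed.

Hardcover biography €19.17: printed books → 0% → €0.00
First-aid kit €13.56: over-the-counter medicine → 9% → €1.2204
Dining chair €200.53: household furniture, €50.00 or more → 6% → €12.0318
Coat rack €54.68: household furniture, €50.00 or more → 6% → €3.2808
Desk lamp €26.16: household furniture, under €50.00 → 1.25% → €0.327
Soccer ball €42.80: sports equipment → 9.5% → €4.066
Wall clock €25.44: other taxable items → 3.5% → €0.8904
Unrounded tax sum = €21.8164 → €21.82

€21.82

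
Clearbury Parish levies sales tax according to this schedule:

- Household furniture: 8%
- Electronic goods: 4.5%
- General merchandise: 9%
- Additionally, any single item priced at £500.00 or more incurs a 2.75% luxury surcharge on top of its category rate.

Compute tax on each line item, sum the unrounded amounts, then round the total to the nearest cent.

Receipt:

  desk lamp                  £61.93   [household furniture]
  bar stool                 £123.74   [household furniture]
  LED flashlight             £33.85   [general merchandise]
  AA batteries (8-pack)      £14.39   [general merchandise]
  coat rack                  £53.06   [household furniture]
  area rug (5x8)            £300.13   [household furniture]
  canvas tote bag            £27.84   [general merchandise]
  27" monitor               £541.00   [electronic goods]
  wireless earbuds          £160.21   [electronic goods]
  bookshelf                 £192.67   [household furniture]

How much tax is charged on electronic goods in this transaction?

27" monitor £541.00: electronic goods → 4.5% + 2.75% surcharge = 7.25% → £39.2225
Wireless earbuds £160.21: electronic goods → 4.5% → £7.20945
Tax on electronic goods: unrounded sum = £46.43195 → £46.43

£46.43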